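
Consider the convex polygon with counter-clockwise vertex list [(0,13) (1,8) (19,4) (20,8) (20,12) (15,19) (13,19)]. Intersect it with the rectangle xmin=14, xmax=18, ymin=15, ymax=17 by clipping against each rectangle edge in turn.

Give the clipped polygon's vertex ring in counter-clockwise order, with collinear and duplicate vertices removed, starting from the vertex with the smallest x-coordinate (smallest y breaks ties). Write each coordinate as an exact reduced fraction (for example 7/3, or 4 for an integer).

1. After x ≥ 14: [(14,46/9) (19,4) (20,8) (20,12) (15,19) (14,19)]
2. After x ≤ 18: [(14,46/9) (18,38/9) (18,74/5) (15,19) (14,19)]
3. After y ≥ 15: [(14,15) (125/7,15) (15,19) (14,19)]
4. After y ≤ 17: [(14,17) (14,15) (125/7,15) (115/7,17)]
5. Canonical ring: [(14,15) (125/7,15) (115/7,17) (14,17)]

Clipped polygon: [(14,15) (125/7,15) (115/7,17) (14,17)]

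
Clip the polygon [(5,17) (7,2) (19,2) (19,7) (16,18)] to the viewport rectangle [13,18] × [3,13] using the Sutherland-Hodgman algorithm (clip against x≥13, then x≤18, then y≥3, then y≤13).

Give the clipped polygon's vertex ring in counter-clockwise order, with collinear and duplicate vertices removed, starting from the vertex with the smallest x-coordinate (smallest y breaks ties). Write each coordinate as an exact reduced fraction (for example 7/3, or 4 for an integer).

1. After x ≥ 13: [(13,195/11) (13,2) (19,2) (19,7) (16,18)]
2. After x ≤ 18: [(13,195/11) (13,2) (18,2) (18,32/3) (16,18)]
3. After y ≥ 3: [(13,195/11) (13,3) (18,3) (18,32/3) (16,18)]
4. After y ≤ 13: [(13,13) (13,3) (18,3) (18,32/3) (191/11,13)]
5. Canonical ring: [(13,3) (18,3) (18,32/3) (191/11,13) (13,13)]

Clipped polygon: [(13,3) (18,3) (18,32/3) (191/11,13) (13,13)]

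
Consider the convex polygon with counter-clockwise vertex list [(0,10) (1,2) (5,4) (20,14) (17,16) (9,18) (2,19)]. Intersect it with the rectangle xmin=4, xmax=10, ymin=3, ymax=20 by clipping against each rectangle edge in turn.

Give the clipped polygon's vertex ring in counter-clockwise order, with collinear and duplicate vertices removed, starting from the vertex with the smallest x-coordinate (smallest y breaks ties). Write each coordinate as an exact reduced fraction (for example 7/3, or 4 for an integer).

1. After x ≥ 4: [(4,7/2) (5,4) (20,14) (17,16) (9,18) (4,131/7)]
2. After x ≤ 10: [(4,7/2) (5,4) (10,22/3) (10,71/4) (9,18) (4,131/7)]
3. After y ≥ 3: [(4,7/2) (5,4) (10,22/3) (10,71/4) (9,18) (4,131/7)]
4. After y ≤ 20: [(4,7/2) (5,4) (10,22/3) (10,71/4) (9,18) (4,131/7)]
5. Canonical ring: [(4,7/2) (5,4) (10,22/3) (10,71/4) (9,18) (4,131/7)]

Clipped polygon: [(4,7/2) (5,4) (10,22/3) (10,71/4) (9,18) (4,131/7)]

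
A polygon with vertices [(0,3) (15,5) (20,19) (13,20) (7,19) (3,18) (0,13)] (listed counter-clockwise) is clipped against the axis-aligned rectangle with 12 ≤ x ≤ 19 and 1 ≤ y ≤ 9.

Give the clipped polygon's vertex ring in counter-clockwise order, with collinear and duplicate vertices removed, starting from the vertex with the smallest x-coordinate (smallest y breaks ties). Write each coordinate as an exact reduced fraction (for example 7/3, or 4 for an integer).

Clipped polygon: [(12,23/5) (15,5) (115/7,9) (12,9)]

1. After x ≥ 12: [(12,23/5) (15,5) (20,19) (13,20) (12,119/6)]
2. After x ≤ 19: [(12,23/5) (15,5) (19,81/5) (19,134/7) (13,20) (12,119/6)]
3. After y ≥ 1: [(12,23/5) (15,5) (19,81/5) (19,134/7) (13,20) (12,119/6)]
4. After y ≤ 9: [(12,9) (12,23/5) (15,5) (115/7,9)]
5. Canonical ring: [(12,23/5) (15,5) (115/7,9) (12,9)]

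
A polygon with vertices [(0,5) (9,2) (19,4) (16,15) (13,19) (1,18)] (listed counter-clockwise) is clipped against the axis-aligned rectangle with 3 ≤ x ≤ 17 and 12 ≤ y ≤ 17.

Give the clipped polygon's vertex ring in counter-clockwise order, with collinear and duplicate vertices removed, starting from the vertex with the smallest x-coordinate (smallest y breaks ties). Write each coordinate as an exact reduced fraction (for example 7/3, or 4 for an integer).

Clipped polygon: [(3,12) (185/11,12) (16,15) (29/2,17) (3,17)]

1. After x ≥ 3: [(3,4) (9,2) (19,4) (16,15) (13,19) (3,109/6)]
2. After x ≤ 17: [(3,4) (9,2) (17,18/5) (17,34/3) (16,15) (13,19) (3,109/6)]
3. After y ≥ 12: [(3,12) (185/11,12) (16,15) (13,19) (3,109/6)]
4. After y ≤ 17: [(3,17) (3,12) (185/11,12) (16,15) (29/2,17)]
5. Canonical ring: [(3,12) (185/11,12) (16,15) (29/2,17) (3,17)]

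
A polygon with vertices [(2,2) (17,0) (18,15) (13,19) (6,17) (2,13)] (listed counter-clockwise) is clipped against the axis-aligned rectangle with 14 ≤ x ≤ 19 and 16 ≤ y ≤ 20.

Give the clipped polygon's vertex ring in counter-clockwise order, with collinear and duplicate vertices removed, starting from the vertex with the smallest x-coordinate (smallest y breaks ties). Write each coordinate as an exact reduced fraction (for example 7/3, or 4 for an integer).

Clipped polygon: [(14,16) (67/4,16) (14,91/5)]

1. After x ≥ 14: [(14,2/5) (17,0) (18,15) (14,91/5)]
2. After x ≤ 19: [(14,2/5) (17,0) (18,15) (14,91/5)]
3. After y ≥ 16: [(14,16) (67/4,16) (14,91/5)]
4. After y ≤ 20: [(14,16) (67/4,16) (14,91/5)]
5. Canonical ring: [(14,16) (67/4,16) (14,91/5)]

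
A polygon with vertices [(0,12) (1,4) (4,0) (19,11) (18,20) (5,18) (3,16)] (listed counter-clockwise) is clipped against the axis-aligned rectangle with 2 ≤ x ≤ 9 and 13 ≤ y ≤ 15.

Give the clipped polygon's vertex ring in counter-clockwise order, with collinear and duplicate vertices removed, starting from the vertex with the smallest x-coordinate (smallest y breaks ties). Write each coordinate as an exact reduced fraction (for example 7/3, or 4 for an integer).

Clipped polygon: [(2,13) (9,13) (9,15) (9/4,15) (2,44/3)]

1. After x ≥ 2: [(2,44/3) (2,8/3) (4,0) (19,11) (18,20) (5,18) (3,16)]
2. After x ≤ 9: [(2,44/3) (2,8/3) (4,0) (9,11/3) (9,242/13) (5,18) (3,16)]
3. After y ≥ 13: [(2,44/3) (2,13) (9,13) (9,242/13) (5,18) (3,16)]
4. After y ≤ 15: [(9/4,15) (2,44/3) (2,13) (9,13) (9,15)]
5. Canonical ring: [(2,13) (9,13) (9,15) (9/4,15) (2,44/3)]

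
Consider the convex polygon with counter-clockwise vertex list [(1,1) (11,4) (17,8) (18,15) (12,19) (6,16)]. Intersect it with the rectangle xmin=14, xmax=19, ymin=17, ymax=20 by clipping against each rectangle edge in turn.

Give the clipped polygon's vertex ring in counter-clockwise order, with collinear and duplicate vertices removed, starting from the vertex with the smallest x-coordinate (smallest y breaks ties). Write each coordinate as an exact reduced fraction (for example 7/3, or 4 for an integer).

1. After x ≥ 14: [(14,6) (17,8) (18,15) (14,53/3)]
2. After x ≤ 19: [(14,6) (17,8) (18,15) (14,53/3)]
3. After y ≥ 17: [(14,17) (15,17) (14,53/3)]
4. After y ≤ 20: [(14,17) (15,17) (14,53/3)]
5. Canonical ring: [(14,17) (15,17) (14,53/3)]

Clipped polygon: [(14,17) (15,17) (14,53/3)]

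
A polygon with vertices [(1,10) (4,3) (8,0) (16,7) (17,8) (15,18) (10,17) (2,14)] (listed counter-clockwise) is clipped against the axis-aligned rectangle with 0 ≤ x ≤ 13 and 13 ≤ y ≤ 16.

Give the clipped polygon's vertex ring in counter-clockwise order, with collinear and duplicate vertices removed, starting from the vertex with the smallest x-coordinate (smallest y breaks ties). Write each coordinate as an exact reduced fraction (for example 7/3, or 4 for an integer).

1. After x ≥ 0: [(1,10) (4,3) (8,0) (16,7) (17,8) (15,18) (10,17) (2,14)]
2. After x ≤ 13: [(1,10) (4,3) (8,0) (13,35/8) (13,88/5) (10,17) (2,14)]
3. After y ≥ 13: [(7/4,13) (13,13) (13,88/5) (10,17) (2,14)]
4. After y ≤ 16: [(7/4,13) (13,13) (13,16) (22/3,16) (2,14)]
5. Canonical ring: [(7/4,13) (13,13) (13,16) (22/3,16) (2,14)]

Clipped polygon: [(7/4,13) (13,13) (13,16) (22/3,16) (2,14)]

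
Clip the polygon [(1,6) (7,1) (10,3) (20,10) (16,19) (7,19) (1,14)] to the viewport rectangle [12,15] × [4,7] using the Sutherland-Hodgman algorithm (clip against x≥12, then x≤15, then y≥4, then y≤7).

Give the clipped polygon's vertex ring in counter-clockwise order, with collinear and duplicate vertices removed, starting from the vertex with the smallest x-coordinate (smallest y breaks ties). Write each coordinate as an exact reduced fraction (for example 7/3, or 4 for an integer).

1. After x ≥ 12: [(12,22/5) (20,10) (16,19) (12,19)]
2. After x ≤ 15: [(12,22/5) (15,13/2) (15,19) (12,19)]
3. After y ≥ 4: [(12,22/5) (15,13/2) (15,19) (12,19)]
4. After y ≤ 7: [(12,7) (12,22/5) (15,13/2) (15,7)]
5. Canonical ring: [(12,22/5) (15,13/2) (15,7) (12,7)]

Clipped polygon: [(12,22/5) (15,13/2) (15,7) (12,7)]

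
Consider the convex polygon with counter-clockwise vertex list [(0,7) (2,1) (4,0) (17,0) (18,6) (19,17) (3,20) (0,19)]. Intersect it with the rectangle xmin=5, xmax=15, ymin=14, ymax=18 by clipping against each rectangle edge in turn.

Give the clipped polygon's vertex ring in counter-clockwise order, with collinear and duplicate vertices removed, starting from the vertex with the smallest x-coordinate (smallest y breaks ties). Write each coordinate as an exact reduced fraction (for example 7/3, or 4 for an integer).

1. After x ≥ 5: [(5,0) (17,0) (18,6) (19,17) (5,157/8)]
2. After x ≤ 15: [(5,0) (15,0) (15,71/4) (5,157/8)]
3. After y ≥ 14: [(5,14) (15,14) (15,71/4) (5,157/8)]
4. After y ≤ 18: [(5,18) (5,14) (15,14) (15,71/4) (41/3,18)]
5. Canonical ring: [(5,14) (15,14) (15,71/4) (41/3,18) (5,18)]

Clipped polygon: [(5,14) (15,14) (15,71/4) (41/3,18) (5,18)]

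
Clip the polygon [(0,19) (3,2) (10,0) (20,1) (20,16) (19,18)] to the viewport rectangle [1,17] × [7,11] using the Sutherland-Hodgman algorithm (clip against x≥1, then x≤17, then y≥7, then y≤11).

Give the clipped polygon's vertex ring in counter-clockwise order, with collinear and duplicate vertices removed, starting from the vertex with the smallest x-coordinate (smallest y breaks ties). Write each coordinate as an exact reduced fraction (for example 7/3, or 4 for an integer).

1. After x ≥ 1: [(1,360/19) (1,40/3) (3,2) (10,0) (20,1) (20,16) (19,18)]
2. After x ≤ 17: [(17,344/19) (1,360/19) (1,40/3) (3,2) (10,0) (17,7/10)]
3. After y ≥ 7: [(17,7) (17,344/19) (1,360/19) (1,40/3) (36/17,7)]
4. After y ≤ 11: [(17,7) (17,11) (24/17,11) (36/17,7)]
5. Canonical ring: [(24/17,11) (36/17,7) (17,7) (17,11)]

Clipped polygon: [(24/17,11) (36/17,7) (17,7) (17,11)]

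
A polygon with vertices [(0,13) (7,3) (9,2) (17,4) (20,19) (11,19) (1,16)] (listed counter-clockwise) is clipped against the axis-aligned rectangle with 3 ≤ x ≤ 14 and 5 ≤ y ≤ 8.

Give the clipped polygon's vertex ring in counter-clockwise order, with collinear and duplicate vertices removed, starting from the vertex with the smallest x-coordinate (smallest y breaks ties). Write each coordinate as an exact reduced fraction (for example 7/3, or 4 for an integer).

Clipped polygon: [(7/2,8) (28/5,5) (14,5) (14,8)]

1. After x ≥ 3: [(3,61/7) (7,3) (9,2) (17,4) (20,19) (11,19) (3,83/5)]
2. After x ≤ 14: [(3,61/7) (7,3) (9,2) (14,13/4) (14,19) (11,19) (3,83/5)]
3. After y ≥ 5: [(3,61/7) (28/5,5) (14,5) (14,19) (11,19) (3,83/5)]
4. After y ≤ 8: [(7/2,8) (28/5,5) (14,5) (14,8)]
5. Canonical ring: [(7/2,8) (28/5,5) (14,5) (14,8)]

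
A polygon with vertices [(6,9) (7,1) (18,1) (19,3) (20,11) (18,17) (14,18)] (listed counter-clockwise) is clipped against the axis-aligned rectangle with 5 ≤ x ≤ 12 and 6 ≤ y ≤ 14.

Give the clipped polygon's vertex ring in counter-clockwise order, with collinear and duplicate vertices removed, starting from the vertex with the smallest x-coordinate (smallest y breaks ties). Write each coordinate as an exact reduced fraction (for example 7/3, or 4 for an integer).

Clipped polygon: [(6,9) (51/8,6) (12,6) (12,14) (94/9,14)]

1. After x ≥ 5: [(6,9) (7,1) (18,1) (19,3) (20,11) (18,17) (14,18)]
2. After x ≤ 12: [(12,63/4) (6,9) (7,1) (12,1)]
3. After y ≥ 6: [(12,6) (12,63/4) (6,9) (51/8,6)]
4. After y ≤ 14: [(12,6) (12,14) (94/9,14) (6,9) (51/8,6)]
5. Canonical ring: [(6,9) (51/8,6) (12,6) (12,14) (94/9,14)]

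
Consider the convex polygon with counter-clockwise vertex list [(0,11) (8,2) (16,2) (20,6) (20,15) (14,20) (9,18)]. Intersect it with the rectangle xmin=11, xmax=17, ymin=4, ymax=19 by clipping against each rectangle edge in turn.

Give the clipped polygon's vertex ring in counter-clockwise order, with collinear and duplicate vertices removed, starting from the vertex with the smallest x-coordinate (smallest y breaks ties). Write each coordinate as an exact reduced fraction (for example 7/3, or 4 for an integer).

1. After x ≥ 11: [(11,2) (16,2) (20,6) (20,15) (14,20) (11,94/5)]
2. After x ≤ 17: [(11,2) (16,2) (17,3) (17,35/2) (14,20) (11,94/5)]
3. After y ≥ 4: [(11,4) (17,4) (17,35/2) (14,20) (11,94/5)]
4. After y ≤ 19: [(11,4) (17,4) (17,35/2) (76/5,19) (23/2,19) (11,94/5)]
5. Canonical ring: [(11,4) (17,4) (17,35/2) (76/5,19) (23/2,19) (11,94/5)]

Clipped polygon: [(11,4) (17,4) (17,35/2) (76/5,19) (23/2,19) (11,94/5)]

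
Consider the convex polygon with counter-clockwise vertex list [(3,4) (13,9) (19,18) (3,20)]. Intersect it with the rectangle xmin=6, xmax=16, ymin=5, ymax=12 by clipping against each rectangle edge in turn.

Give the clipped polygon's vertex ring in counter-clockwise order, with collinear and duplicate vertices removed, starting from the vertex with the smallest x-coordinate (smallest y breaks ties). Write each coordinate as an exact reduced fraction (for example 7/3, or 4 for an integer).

1. After x ≥ 6: [(6,11/2) (13,9) (19,18) (6,157/8)]
2. After x ≤ 16: [(6,11/2) (13,9) (16,27/2) (16,147/8) (6,157/8)]
3. After y ≥ 5: [(6,11/2) (13,9) (16,27/2) (16,147/8) (6,157/8)]
4. After y ≤ 12: [(6,12) (6,11/2) (13,9) (15,12)]
5. Canonical ring: [(6,11/2) (13,9) (15,12) (6,12)]

Clipped polygon: [(6,11/2) (13,9) (15,12) (6,12)]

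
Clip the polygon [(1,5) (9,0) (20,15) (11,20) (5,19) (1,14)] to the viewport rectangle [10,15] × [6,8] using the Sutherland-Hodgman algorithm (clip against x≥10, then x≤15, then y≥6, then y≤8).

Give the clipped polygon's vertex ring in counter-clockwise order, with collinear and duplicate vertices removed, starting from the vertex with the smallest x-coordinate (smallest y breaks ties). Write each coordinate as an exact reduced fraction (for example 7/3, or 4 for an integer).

Clipped polygon: [(10,6) (67/5,6) (223/15,8) (10,8)]

1. After x ≥ 10: [(10,15/11) (20,15) (11,20) (10,119/6)]
2. After x ≤ 15: [(10,15/11) (15,90/11) (15,160/9) (11,20) (10,119/6)]
3. After y ≥ 6: [(10,6) (67/5,6) (15,90/11) (15,160/9) (11,20) (10,119/6)]
4. After y ≤ 8: [(10,8) (10,6) (67/5,6) (223/15,8)]
5. Canonical ring: [(10,6) (67/5,6) (223/15,8) (10,8)]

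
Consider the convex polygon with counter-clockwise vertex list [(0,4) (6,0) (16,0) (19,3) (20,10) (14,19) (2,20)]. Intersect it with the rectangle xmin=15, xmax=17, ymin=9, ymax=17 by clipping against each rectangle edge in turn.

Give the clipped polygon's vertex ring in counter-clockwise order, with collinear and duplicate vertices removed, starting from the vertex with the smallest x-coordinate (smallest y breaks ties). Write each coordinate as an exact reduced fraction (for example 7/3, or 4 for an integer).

Clipped polygon: [(15,9) (17,9) (17,29/2) (46/3,17) (15,17)]

1. After x ≥ 15: [(15,0) (16,0) (19,3) (20,10) (15,35/2)]
2. After x ≤ 17: [(15,0) (16,0) (17,1) (17,29/2) (15,35/2)]
3. After y ≥ 9: [(15,9) (17,9) (17,29/2) (15,35/2)]
4. After y ≤ 17: [(15,17) (15,9) (17,9) (17,29/2) (46/3,17)]
5. Canonical ring: [(15,9) (17,9) (17,29/2) (46/3,17) (15,17)]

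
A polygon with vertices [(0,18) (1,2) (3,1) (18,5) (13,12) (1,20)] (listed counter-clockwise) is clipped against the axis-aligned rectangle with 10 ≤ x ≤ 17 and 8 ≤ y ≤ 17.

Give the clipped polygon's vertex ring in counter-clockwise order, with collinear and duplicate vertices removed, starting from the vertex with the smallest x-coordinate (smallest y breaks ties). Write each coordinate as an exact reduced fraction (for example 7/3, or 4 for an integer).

1. After x ≥ 10: [(10,43/15) (18,5) (13,12) (10,14)]
2. After x ≤ 17: [(10,43/15) (17,71/15) (17,32/5) (13,12) (10,14)]
3. After y ≥ 8: [(10,8) (111/7,8) (13,12) (10,14)]
4. After y ≤ 17: [(10,8) (111/7,8) (13,12) (10,14)]
5. Canonical ring: [(10,8) (111/7,8) (13,12) (10,14)]

Clipped polygon: [(10,8) (111/7,8) (13,12) (10,14)]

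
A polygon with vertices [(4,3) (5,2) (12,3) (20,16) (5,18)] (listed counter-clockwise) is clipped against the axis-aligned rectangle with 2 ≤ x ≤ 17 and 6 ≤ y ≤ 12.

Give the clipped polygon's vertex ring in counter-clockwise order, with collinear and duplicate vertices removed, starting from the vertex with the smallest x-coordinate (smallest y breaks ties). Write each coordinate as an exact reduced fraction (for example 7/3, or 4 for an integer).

Clipped polygon: [(21/5,6) (180/13,6) (17,89/8) (17,12) (23/5,12)]

1. After x ≥ 2: [(4,3) (5,2) (12,3) (20,16) (5,18)]
2. After x ≤ 17: [(4,3) (5,2) (12,3) (17,89/8) (17,82/5) (5,18)]
3. After y ≥ 6: [(21/5,6) (180/13,6) (17,89/8) (17,82/5) (5,18)]
4. After y ≤ 12: [(23/5,12) (21/5,6) (180/13,6) (17,89/8) (17,12)]
5. Canonical ring: [(21/5,6) (180/13,6) (17,89/8) (17,12) (23/5,12)]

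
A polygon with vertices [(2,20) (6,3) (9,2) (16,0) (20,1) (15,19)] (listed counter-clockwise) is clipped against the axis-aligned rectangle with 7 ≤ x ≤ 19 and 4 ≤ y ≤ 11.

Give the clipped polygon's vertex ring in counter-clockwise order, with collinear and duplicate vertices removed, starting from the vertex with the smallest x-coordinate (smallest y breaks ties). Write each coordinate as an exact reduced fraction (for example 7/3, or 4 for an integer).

Clipped polygon: [(7,4) (19,4) (19,23/5) (155/9,11) (7,11)]

1. After x ≥ 7: [(7,255/13) (7,8/3) (9,2) (16,0) (20,1) (15,19)]
2. After x ≤ 19: [(7,255/13) (7,8/3) (9,2) (16,0) (19,3/4) (19,23/5) (15,19)]
3. After y ≥ 4: [(7,255/13) (7,4) (19,4) (19,23/5) (15,19)]
4. After y ≤ 11: [(7,11) (7,4) (19,4) (19,23/5) (155/9,11)]
5. Canonical ring: [(7,4) (19,4) (19,23/5) (155/9,11) (7,11)]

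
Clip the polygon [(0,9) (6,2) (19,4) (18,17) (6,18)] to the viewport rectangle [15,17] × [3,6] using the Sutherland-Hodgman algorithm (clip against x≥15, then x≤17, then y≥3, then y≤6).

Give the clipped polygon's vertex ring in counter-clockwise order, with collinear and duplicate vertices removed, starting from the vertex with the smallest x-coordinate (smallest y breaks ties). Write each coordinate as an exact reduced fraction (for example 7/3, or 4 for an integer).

Clipped polygon: [(15,44/13) (17,48/13) (17,6) (15,6)]

1. After x ≥ 15: [(15,44/13) (19,4) (18,17) (15,69/4)]
2. After x ≤ 17: [(15,44/13) (17,48/13) (17,205/12) (15,69/4)]
3. After y ≥ 3: [(15,44/13) (17,48/13) (17,205/12) (15,69/4)]
4. After y ≤ 6: [(15,6) (15,44/13) (17,48/13) (17,6)]
5. Canonical ring: [(15,44/13) (17,48/13) (17,6) (15,6)]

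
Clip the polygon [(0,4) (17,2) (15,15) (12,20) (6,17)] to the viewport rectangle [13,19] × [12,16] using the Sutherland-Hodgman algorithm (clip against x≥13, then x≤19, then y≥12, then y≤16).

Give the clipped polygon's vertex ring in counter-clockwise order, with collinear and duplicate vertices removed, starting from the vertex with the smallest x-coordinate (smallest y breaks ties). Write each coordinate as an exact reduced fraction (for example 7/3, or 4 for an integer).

Clipped polygon: [(13,12) (201/13,12) (15,15) (72/5,16) (13,16)]

1. After x ≥ 13: [(13,42/17) (17,2) (15,15) (13,55/3)]
2. After x ≤ 19: [(13,42/17) (17,2) (15,15) (13,55/3)]
3. After y ≥ 12: [(13,12) (201/13,12) (15,15) (13,55/3)]
4. After y ≤ 16: [(13,16) (13,12) (201/13,12) (15,15) (72/5,16)]
5. Canonical ring: [(13,12) (201/13,12) (15,15) (72/5,16) (13,16)]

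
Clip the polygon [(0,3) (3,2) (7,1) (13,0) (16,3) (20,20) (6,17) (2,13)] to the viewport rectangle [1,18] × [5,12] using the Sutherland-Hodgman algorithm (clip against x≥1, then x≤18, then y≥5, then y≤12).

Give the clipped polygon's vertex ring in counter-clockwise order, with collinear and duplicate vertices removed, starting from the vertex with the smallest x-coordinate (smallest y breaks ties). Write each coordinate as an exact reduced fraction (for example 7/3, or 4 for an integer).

Clipped polygon: [(1,5) (280/17,5) (18,23/2) (18,12) (9/5,12) (1,8)]

1. After x ≥ 1: [(1,8) (1,8/3) (3,2) (7,1) (13,0) (16,3) (20,20) (6,17) (2,13)]
2. After x ≤ 18: [(1,8) (1,8/3) (3,2) (7,1) (13,0) (16,3) (18,23/2) (18,137/7) (6,17) (2,13)]
3. After y ≥ 5: [(1,8) (1,5) (280/17,5) (18,23/2) (18,137/7) (6,17) (2,13)]
4. After y ≤ 12: [(9/5,12) (1,8) (1,5) (280/17,5) (18,23/2) (18,12)]
5. Canonical ring: [(1,5) (280/17,5) (18,23/2) (18,12) (9/5,12) (1,8)]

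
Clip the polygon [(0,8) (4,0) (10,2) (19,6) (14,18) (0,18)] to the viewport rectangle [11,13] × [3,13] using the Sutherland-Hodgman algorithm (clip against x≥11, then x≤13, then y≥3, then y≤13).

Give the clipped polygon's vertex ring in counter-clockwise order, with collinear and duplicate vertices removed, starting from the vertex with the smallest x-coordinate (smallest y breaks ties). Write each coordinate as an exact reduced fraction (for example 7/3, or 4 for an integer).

1. After x ≥ 11: [(11,22/9) (19,6) (14,18) (11,18)]
2. After x ≤ 13: [(11,22/9) (13,10/3) (13,18) (11,18)]
3. After y ≥ 3: [(11,3) (49/4,3) (13,10/3) (13,18) (11,18)]
4. After y ≤ 13: [(11,13) (11,3) (49/4,3) (13,10/3) (13,13)]
5. Canonical ring: [(11,3) (49/4,3) (13,10/3) (13,13) (11,13)]

Clipped polygon: [(11,3) (49/4,3) (13,10/3) (13,13) (11,13)]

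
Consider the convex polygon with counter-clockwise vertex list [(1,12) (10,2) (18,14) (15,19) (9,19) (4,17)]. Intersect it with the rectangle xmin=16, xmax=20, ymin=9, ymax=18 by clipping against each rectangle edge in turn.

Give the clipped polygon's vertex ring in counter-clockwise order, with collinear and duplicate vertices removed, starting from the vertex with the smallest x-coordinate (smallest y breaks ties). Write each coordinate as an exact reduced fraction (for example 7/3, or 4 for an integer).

Clipped polygon: [(16,11) (18,14) (16,52/3)]

1. After x ≥ 16: [(16,11) (18,14) (16,52/3)]
2. After x ≤ 20: [(16,11) (18,14) (16,52/3)]
3. After y ≥ 9: [(16,11) (18,14) (16,52/3)]
4. After y ≤ 18: [(16,11) (18,14) (16,52/3)]
5. Canonical ring: [(16,11) (18,14) (16,52/3)]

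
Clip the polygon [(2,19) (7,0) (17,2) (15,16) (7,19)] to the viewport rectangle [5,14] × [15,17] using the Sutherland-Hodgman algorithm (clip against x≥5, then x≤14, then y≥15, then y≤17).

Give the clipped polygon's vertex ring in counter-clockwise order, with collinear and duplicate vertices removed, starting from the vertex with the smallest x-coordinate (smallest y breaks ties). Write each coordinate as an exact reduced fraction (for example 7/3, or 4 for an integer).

Clipped polygon: [(5,15) (14,15) (14,131/8) (37/3,17) (5,17)]

1. After x ≥ 5: [(5,19) (5,38/5) (7,0) (17,2) (15,16) (7,19)]
2. After x ≤ 14: [(5,19) (5,38/5) (7,0) (14,7/5) (14,131/8) (7,19)]
3. After y ≥ 15: [(5,19) (5,15) (14,15) (14,131/8) (7,19)]
4. After y ≤ 17: [(5,17) (5,15) (14,15) (14,131/8) (37/3,17)]
5. Canonical ring: [(5,15) (14,15) (14,131/8) (37/3,17) (5,17)]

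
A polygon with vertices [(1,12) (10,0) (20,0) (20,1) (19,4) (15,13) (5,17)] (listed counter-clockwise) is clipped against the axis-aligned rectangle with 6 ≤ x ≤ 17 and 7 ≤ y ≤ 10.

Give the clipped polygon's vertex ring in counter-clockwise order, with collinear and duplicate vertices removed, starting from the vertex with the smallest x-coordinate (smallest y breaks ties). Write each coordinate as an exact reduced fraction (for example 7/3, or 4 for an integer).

1. After x ≥ 6: [(6,16/3) (10,0) (20,0) (20,1) (19,4) (15,13) (6,83/5)]
2. After x ≤ 17: [(6,16/3) (10,0) (17,0) (17,17/2) (15,13) (6,83/5)]
3. After y ≥ 7: [(6,7) (17,7) (17,17/2) (15,13) (6,83/5)]
4. After y ≤ 10: [(6,10) (6,7) (17,7) (17,17/2) (49/3,10)]
5. Canonical ring: [(6,7) (17,7) (17,17/2) (49/3,10) (6,10)]

Clipped polygon: [(6,7) (17,7) (17,17/2) (49/3,10) (6,10)]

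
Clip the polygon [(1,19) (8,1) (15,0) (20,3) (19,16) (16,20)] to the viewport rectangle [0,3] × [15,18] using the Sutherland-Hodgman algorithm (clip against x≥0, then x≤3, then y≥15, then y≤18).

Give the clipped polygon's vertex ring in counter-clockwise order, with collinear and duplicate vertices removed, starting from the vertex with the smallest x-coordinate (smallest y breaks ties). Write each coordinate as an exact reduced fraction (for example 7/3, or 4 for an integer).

1. After x ≥ 0: [(1,19) (8,1) (15,0) (20,3) (19,16) (16,20)]
2. After x ≤ 3: [(3,287/15) (1,19) (3,97/7)]
3. After y ≥ 15: [(3,15) (3,287/15) (1,19) (23/9,15)]
4. After y ≤ 18: [(3,15) (3,18) (25/18,18) (23/9,15)]
5. Canonical ring: [(25/18,18) (23/9,15) (3,15) (3,18)]

Clipped polygon: [(25/18,18) (23/9,15) (3,15) (3,18)]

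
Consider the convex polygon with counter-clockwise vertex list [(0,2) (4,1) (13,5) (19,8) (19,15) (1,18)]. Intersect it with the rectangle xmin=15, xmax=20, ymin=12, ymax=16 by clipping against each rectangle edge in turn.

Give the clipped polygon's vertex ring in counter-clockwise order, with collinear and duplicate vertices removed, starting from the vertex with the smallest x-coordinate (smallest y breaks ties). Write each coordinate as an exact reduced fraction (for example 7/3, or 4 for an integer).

1. After x ≥ 15: [(15,6) (19,8) (19,15) (15,47/3)]
2. After x ≤ 20: [(15,6) (19,8) (19,15) (15,47/3)]
3. After y ≥ 12: [(15,12) (19,12) (19,15) (15,47/3)]
4. After y ≤ 16: [(15,12) (19,12) (19,15) (15,47/3)]
5. Canonical ring: [(15,12) (19,12) (19,15) (15,47/3)]

Clipped polygon: [(15,12) (19,12) (19,15) (15,47/3)]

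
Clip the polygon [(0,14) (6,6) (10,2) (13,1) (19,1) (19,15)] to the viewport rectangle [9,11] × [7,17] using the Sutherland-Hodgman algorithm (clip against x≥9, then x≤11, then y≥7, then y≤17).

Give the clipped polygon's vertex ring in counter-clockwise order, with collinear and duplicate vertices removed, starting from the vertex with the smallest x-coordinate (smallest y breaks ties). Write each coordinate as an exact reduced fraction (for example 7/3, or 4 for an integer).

1. After x ≥ 9: [(9,275/19) (9,3) (10,2) (13,1) (19,1) (19,15)]
2. After x ≤ 11: [(11,277/19) (9,275/19) (9,3) (10,2) (11,5/3)]
3. After y ≥ 7: [(11,7) (11,277/19) (9,275/19) (9,7)]
4. After y ≤ 17: [(11,7) (11,277/19) (9,275/19) (9,7)]
5. Canonical ring: [(9,7) (11,7) (11,277/19) (9,275/19)]

Clipped polygon: [(9,7) (11,7) (11,277/19) (9,275/19)]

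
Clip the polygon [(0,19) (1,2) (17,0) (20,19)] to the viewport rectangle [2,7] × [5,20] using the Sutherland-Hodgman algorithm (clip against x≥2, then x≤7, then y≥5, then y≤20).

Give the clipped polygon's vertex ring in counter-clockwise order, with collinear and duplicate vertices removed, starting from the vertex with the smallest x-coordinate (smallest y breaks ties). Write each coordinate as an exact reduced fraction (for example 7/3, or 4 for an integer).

1. After x ≥ 2: [(2,19) (2,15/8) (17,0) (20,19)]
2. After x ≤ 7: [(7,19) (2,19) (2,15/8) (7,5/4)]
3. After y ≥ 5: [(7,5) (7,19) (2,19) (2,5)]
4. After y ≤ 20: [(7,5) (7,19) (2,19) (2,5)]
5. Canonical ring: [(2,5) (7,5) (7,19) (2,19)]

Clipped polygon: [(2,5) (7,5) (7,19) (2,19)]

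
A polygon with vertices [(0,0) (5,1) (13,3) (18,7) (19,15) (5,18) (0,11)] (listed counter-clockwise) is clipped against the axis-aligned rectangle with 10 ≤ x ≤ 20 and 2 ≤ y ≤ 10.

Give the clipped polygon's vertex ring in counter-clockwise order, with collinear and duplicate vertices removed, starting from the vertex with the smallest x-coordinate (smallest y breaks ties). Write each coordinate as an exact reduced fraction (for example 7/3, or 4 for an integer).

1. After x ≥ 10: [(10,9/4) (13,3) (18,7) (19,15) (10,237/14)]
2. After x ≤ 20: [(10,9/4) (13,3) (18,7) (19,15) (10,237/14)]
3. After y ≥ 2: [(10,9/4) (13,3) (18,7) (19,15) (10,237/14)]
4. After y ≤ 10: [(10,10) (10,9/4) (13,3) (18,7) (147/8,10)]
5. Canonical ring: [(10,9/4) (13,3) (18,7) (147/8,10) (10,10)]

Clipped polygon: [(10,9/4) (13,3) (18,7) (147/8,10) (10,10)]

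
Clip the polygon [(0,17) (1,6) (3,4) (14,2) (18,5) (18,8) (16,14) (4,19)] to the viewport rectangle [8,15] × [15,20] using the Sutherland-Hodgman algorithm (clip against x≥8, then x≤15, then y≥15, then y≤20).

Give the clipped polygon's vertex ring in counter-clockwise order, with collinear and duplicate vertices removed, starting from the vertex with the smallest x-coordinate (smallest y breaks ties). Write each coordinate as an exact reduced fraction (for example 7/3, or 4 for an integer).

Clipped polygon: [(8,15) (68/5,15) (8,52/3)]

1. After x ≥ 8: [(8,34/11) (14,2) (18,5) (18,8) (16,14) (8,52/3)]
2. After x ≤ 15: [(8,34/11) (14,2) (15,11/4) (15,173/12) (8,52/3)]
3. After y ≥ 15: [(8,15) (68/5,15) (8,52/3)]
4. After y ≤ 20: [(8,15) (68/5,15) (8,52/3)]
5. Canonical ring: [(8,15) (68/5,15) (8,52/3)]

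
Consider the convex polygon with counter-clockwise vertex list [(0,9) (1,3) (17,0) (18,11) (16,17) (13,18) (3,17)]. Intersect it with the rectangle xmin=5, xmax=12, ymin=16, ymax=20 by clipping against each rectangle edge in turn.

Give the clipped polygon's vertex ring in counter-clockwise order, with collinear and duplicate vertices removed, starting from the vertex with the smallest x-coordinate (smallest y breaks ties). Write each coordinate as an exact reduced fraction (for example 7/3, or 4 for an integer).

Clipped polygon: [(5,16) (12,16) (12,179/10) (5,86/5)]

1. After x ≥ 5: [(5,9/4) (17,0) (18,11) (16,17) (13,18) (5,86/5)]
2. After x ≤ 12: [(5,9/4) (12,15/16) (12,179/10) (5,86/5)]
3. After y ≥ 16: [(5,16) (12,16) (12,179/10) (5,86/5)]
4. After y ≤ 20: [(5,16) (12,16) (12,179/10) (5,86/5)]
5. Canonical ring: [(5,16) (12,16) (12,179/10) (5,86/5)]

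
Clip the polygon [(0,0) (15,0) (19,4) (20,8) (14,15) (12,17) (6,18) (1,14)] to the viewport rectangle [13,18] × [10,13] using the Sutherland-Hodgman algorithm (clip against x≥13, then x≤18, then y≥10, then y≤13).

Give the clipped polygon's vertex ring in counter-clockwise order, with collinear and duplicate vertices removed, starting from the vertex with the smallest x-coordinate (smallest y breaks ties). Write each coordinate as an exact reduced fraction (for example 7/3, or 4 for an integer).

Clipped polygon: [(13,10) (18,10) (18,31/3) (110/7,13) (13,13)]

1. After x ≥ 13: [(13,0) (15,0) (19,4) (20,8) (14,15) (13,16)]
2. After x ≤ 18: [(13,0) (15,0) (18,3) (18,31/3) (14,15) (13,16)]
3. After y ≥ 10: [(13,10) (18,10) (18,31/3) (14,15) (13,16)]
4. After y ≤ 13: [(13,13) (13,10) (18,10) (18,31/3) (110/7,13)]
5. Canonical ring: [(13,10) (18,10) (18,31/3) (110/7,13) (13,13)]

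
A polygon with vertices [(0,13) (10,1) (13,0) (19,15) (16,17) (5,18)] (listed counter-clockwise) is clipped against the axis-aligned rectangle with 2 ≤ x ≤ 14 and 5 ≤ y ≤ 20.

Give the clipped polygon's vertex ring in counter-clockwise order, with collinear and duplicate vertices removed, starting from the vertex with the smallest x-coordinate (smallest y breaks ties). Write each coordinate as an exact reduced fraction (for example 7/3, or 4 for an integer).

Clipped polygon: [(2,53/5) (20/3,5) (14,5) (14,189/11) (5,18) (2,15)]

1. After x ≥ 2: [(2,15) (2,53/5) (10,1) (13,0) (19,15) (16,17) (5,18)]
2. After x ≤ 14: [(2,15) (2,53/5) (10,1) (13,0) (14,5/2) (14,189/11) (5,18)]
3. After y ≥ 5: [(2,15) (2,53/5) (20/3,5) (14,5) (14,189/11) (5,18)]
4. After y ≤ 20: [(2,15) (2,53/5) (20/3,5) (14,5) (14,189/11) (5,18)]
5. Canonical ring: [(2,53/5) (20/3,5) (14,5) (14,189/11) (5,18) (2,15)]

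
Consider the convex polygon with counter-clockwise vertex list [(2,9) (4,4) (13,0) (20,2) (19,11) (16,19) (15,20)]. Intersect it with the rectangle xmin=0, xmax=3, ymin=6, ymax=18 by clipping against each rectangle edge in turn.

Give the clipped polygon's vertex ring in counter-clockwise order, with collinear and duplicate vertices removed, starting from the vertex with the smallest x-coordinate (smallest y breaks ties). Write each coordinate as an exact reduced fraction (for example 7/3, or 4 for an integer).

1. After x ≥ 0: [(2,9) (4,4) (13,0) (20,2) (19,11) (16,19) (15,20)]
2. After x ≤ 3: [(3,128/13) (2,9) (3,13/2)]
3. After y ≥ 6: [(3,128/13) (2,9) (3,13/2)]
4. After y ≤ 18: [(3,128/13) (2,9) (3,13/2)]
5. Canonical ring: [(2,9) (3,13/2) (3,128/13)]

Clipped polygon: [(2,9) (3,13/2) (3,128/13)]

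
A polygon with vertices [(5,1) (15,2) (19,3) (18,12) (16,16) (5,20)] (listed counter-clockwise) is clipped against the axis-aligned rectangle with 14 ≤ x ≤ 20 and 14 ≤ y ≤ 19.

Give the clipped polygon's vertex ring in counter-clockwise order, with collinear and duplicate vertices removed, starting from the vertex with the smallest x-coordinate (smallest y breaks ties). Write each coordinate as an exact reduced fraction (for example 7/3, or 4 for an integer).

1. After x ≥ 14: [(14,19/10) (15,2) (19,3) (18,12) (16,16) (14,184/11)]
2. After x ≤ 20: [(14,19/10) (15,2) (19,3) (18,12) (16,16) (14,184/11)]
3. After y ≥ 14: [(14,14) (17,14) (16,16) (14,184/11)]
4. After y ≤ 19: [(14,14) (17,14) (16,16) (14,184/11)]
5. Canonical ring: [(14,14) (17,14) (16,16) (14,184/11)]

Clipped polygon: [(14,14) (17,14) (16,16) (14,184/11)]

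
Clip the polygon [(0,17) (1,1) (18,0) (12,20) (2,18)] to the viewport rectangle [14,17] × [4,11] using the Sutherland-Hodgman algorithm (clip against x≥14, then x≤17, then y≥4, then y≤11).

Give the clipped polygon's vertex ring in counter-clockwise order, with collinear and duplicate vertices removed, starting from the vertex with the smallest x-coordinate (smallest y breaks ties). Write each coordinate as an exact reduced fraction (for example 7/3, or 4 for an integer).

1. After x ≥ 14: [(14,4/17) (18,0) (14,40/3)]
2. After x ≤ 17: [(14,4/17) (17,1/17) (17,10/3) (14,40/3)]
3. After y ≥ 4: [(14,4) (84/5,4) (14,40/3)]
4. After y ≤ 11: [(14,11) (14,4) (84/5,4) (147/10,11)]
5. Canonical ring: [(14,4) (84/5,4) (147/10,11) (14,11)]

Clipped polygon: [(14,4) (84/5,4) (147/10,11) (14,11)]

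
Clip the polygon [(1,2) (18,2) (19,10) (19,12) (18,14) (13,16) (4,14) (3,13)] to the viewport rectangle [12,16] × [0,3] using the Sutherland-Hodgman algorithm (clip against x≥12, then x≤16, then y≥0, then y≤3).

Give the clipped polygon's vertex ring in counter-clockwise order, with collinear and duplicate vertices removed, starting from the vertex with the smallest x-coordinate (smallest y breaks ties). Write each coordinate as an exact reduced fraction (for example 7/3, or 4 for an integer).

1. After x ≥ 12: [(12,2) (18,2) (19,10) (19,12) (18,14) (13,16) (12,142/9)]
2. After x ≤ 16: [(12,2) (16,2) (16,74/5) (13,16) (12,142/9)]
3. After y ≥ 0: [(12,2) (16,2) (16,74/5) (13,16) (12,142/9)]
4. After y ≤ 3: [(12,3) (12,2) (16,2) (16,3)]
5. Canonical ring: [(12,2) (16,2) (16,3) (12,3)]

Clipped polygon: [(12,2) (16,2) (16,3) (12,3)]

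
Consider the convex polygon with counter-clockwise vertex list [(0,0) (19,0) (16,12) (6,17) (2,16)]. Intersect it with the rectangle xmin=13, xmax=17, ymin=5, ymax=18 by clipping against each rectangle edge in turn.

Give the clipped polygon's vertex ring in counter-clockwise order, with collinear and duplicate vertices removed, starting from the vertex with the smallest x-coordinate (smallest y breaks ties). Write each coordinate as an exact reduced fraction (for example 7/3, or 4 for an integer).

1. After x ≥ 13: [(13,0) (19,0) (16,12) (13,27/2)]
2. After x ≤ 17: [(13,0) (17,0) (17,8) (16,12) (13,27/2)]
3. After y ≥ 5: [(13,5) (17,5) (17,8) (16,12) (13,27/2)]
4. After y ≤ 18: [(13,5) (17,5) (17,8) (16,12) (13,27/2)]
5. Canonical ring: [(13,5) (17,5) (17,8) (16,12) (13,27/2)]

Clipped polygon: [(13,5) (17,5) (17,8) (16,12) (13,27/2)]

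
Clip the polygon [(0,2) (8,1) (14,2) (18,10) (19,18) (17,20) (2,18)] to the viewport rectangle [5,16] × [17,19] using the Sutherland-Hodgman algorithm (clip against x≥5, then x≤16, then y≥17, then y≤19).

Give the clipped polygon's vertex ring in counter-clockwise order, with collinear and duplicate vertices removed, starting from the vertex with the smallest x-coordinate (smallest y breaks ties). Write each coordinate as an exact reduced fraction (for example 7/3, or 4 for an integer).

Clipped polygon: [(5,17) (16,17) (16,19) (19/2,19) (5,92/5)]

1. After x ≥ 5: [(5,11/8) (8,1) (14,2) (18,10) (19,18) (17,20) (5,92/5)]
2. After x ≤ 16: [(5,11/8) (8,1) (14,2) (16,6) (16,298/15) (5,92/5)]
3. After y ≥ 17: [(5,17) (16,17) (16,298/15) (5,92/5)]
4. After y ≤ 19: [(5,17) (16,17) (16,19) (19/2,19) (5,92/5)]
5. Canonical ring: [(5,17) (16,17) (16,19) (19/2,19) (5,92/5)]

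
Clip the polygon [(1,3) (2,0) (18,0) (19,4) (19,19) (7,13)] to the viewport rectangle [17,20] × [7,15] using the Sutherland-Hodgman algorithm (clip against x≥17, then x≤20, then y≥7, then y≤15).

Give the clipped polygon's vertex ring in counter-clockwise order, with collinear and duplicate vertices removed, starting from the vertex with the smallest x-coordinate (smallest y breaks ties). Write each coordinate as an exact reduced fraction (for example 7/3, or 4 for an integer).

Clipped polygon: [(17,7) (19,7) (19,15) (17,15)]

1. After x ≥ 17: [(17,0) (18,0) (19,4) (19,19) (17,18)]
2. After x ≤ 20: [(17,0) (18,0) (19,4) (19,19) (17,18)]
3. After y ≥ 7: [(17,7) (19,7) (19,19) (17,18)]
4. After y ≤ 15: [(17,15) (17,7) (19,7) (19,15)]
5. Canonical ring: [(17,7) (19,7) (19,15) (17,15)]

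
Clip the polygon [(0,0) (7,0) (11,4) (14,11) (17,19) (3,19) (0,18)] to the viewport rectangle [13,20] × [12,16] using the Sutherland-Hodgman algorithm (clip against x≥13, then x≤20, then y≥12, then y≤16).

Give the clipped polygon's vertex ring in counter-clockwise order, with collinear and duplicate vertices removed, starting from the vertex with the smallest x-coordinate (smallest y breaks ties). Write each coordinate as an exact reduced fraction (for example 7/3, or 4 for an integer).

1. After x ≥ 13: [(13,26/3) (14,11) (17,19) (13,19)]
2. After x ≤ 20: [(13,26/3) (14,11) (17,19) (13,19)]
3. After y ≥ 12: [(13,12) (115/8,12) (17,19) (13,19)]
4. After y ≤ 16: [(13,16) (13,12) (115/8,12) (127/8,16)]
5. Canonical ring: [(13,12) (115/8,12) (127/8,16) (13,16)]

Clipped polygon: [(13,12) (115/8,12) (127/8,16) (13,16)]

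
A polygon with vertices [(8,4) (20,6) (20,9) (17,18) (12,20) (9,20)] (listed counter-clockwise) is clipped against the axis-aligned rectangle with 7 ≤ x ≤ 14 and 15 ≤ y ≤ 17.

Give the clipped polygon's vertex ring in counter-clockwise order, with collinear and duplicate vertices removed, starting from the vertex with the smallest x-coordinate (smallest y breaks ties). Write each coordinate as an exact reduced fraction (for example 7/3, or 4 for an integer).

1. After x ≥ 7: [(8,4) (20,6) (20,9) (17,18) (12,20) (9,20)]
2. After x ≤ 14: [(8,4) (14,5) (14,96/5) (12,20) (9,20)]
3. After y ≥ 15: [(139/16,15) (14,15) (14,96/5) (12,20) (9,20)]
4. After y ≤ 17: [(141/16,17) (139/16,15) (14,15) (14,17)]
5. Canonical ring: [(139/16,15) (14,15) (14,17) (141/16,17)]

Clipped polygon: [(139/16,15) (14,15) (14,17) (141/16,17)]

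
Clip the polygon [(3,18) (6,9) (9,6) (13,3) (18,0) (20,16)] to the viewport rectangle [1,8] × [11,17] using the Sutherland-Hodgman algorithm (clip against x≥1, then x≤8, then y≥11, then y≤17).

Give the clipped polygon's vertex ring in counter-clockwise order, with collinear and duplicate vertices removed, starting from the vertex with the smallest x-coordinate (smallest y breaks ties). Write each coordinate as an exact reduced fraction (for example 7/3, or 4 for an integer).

Clipped polygon: [(10/3,17) (16/3,11) (8,11) (8,17)]

1. After x ≥ 1: [(3,18) (6,9) (9,6) (13,3) (18,0) (20,16)]
2. After x ≤ 8: [(8,296/17) (3,18) (6,9) (8,7)]
3. After y ≥ 11: [(8,11) (8,296/17) (3,18) (16/3,11)]
4. After y ≤ 17: [(8,11) (8,17) (10/3,17) (16/3,11)]
5. Canonical ring: [(10/3,17) (16/3,11) (8,11) (8,17)]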